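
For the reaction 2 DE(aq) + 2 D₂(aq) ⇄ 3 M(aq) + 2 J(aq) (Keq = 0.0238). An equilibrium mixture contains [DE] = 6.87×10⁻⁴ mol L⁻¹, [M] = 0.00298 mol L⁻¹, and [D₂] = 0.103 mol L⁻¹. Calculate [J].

[J] = 0.0671 mol L⁻¹

At equilibrium, Keq = [M]³·[J]² / ([DE]²·[D₂]²) = 0.0238.
(0.00298)³·([J])² / ((6.87×10⁻⁴)²·(0.103)²) = 0.0238
[J]² = 0.00450 ⇒ [J] = 0.0671 mol L⁻¹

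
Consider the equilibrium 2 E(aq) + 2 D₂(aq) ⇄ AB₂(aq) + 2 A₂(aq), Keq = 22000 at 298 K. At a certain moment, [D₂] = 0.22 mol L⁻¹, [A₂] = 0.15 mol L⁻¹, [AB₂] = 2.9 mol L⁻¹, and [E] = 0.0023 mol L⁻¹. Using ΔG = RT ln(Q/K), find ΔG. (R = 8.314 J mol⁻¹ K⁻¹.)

Q = [AB₂]·[A₂]² / ([E]²·[D₂]²) = (2.9)·(0.15)² / ((0.0023)²·(0.22)²) = 2.55e5
ΔG = RT ln(Q/Keq) = (8.314 J mol⁻¹ K⁻¹)(298 K) × ln(2.55e5/22000)
   = (2.478 kJ/mol)(2.450) = 6.07 kJ/mol
ΔG > 0, so the forward reaction is non-spontaneous (proceeds in reverse).

ΔG = 6.07 kJ/mol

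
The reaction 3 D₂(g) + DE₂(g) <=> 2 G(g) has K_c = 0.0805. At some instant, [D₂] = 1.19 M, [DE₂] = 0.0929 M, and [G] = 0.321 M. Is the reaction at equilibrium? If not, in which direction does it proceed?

Q_c = [G]² / ([D₂]³·[DE₂]) = (0.321)² / ((1.19)³·(0.0929)) = 0.658
Q_c = 0.658 > K_c = 0.0805, so the reverse reaction proceeds.

toward reactants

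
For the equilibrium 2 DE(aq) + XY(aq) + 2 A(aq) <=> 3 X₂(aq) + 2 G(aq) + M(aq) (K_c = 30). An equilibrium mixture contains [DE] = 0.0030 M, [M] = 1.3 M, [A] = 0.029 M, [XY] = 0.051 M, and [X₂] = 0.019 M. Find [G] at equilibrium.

At equilibrium, K_c = [X₂]³·[G]²·[M] / ([DE]²·[XY]·[A]²) = 30.
(0.019)³·([G])²·(1.3) / ((0.0030)²·(0.051)·(0.029)²) = 30
[G]² = 0.00130 ⇒ [G] = 0.036 M

[G] = 0.036 M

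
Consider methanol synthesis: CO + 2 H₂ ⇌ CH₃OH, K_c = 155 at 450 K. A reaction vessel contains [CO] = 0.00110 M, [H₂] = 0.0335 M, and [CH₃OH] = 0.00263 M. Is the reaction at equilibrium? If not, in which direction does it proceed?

in the reverse direction

Q_c = [CH₃OH] / ([CO]·[H₂]²) = (0.00263) / ((0.00110)·(0.0335)²) = 2130
Q_c = 2130 > K_c = 155, so the reverse reaction proceeds.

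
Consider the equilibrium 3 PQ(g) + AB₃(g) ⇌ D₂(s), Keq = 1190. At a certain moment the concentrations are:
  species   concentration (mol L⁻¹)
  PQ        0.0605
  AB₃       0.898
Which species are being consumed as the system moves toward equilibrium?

(D₂ is a pure solid — omitted from Q.)
Q = 1 / ([PQ]³·[AB₃]) = 1 / ((0.0605)³·(0.898)) = 5030
Q = 5030 > Keq = 1190: net reverse reaction.

D₂ (products)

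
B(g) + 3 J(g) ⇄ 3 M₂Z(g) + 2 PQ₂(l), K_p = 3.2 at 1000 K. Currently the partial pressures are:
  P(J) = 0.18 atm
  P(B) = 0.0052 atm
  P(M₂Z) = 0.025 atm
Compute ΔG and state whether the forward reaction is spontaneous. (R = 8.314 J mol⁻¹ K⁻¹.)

ΔG = -15.2 kJ/mol; the forward reaction is spontaneous

(PQ₂ is a pure liquid — omitted from Q_p.)
Q_p = P(M₂Z)³ / (P(B)·P(J)³) = (0.025)³ / ((0.0052)·(0.18)³) = 0.515
ΔG = RT ln(Q_p/K_p) = (8.314 J mol⁻¹ K⁻¹)(1000 K) × ln(0.515/3.2)
   = (8.314 kJ/mol)(-1.827) = -15.2 kJ/mol
ΔG < 0, so the forward reaction is spontaneous (proceeds forward).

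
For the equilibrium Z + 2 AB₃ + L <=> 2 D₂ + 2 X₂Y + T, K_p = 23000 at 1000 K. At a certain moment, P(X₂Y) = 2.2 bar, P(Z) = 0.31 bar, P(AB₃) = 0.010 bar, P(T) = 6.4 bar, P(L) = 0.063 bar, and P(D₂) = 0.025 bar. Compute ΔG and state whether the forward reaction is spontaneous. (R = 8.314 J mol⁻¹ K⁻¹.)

ΔG = -7.00 kJ/mol; the forward reaction is spontaneous

Q_p = P(D₂)²·P(X₂Y)²·P(T) / (P(Z)·P(AB₃)²·P(L)) = (0.025)²·(2.2)²·(6.4) / ((0.31)·(0.010)²·(0.063)) = 9910
ΔG = RT ln(Q_p/K_p) = (8.314 J mol⁻¹ K⁻¹)(1000 K) × ln(9910/23000)
   = (8.314 kJ/mol)(-0.8419) = -7.00 kJ/mol
ΔG < 0, so the forward reaction is spontaneous (proceeds forward).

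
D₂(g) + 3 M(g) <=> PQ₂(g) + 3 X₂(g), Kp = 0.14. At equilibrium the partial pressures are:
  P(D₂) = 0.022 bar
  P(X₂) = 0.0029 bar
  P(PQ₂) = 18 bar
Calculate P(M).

At equilibrium, Kp = P(PQ₂)·P(X₂)³ / (P(D₂)·P(M)³) = 0.14.
(18)·(0.0029)³ / ((0.022)·(P(M))³) = 0.14
P(M)³ = 1.43×10⁻⁴ ⇒ P(M) = 0.052 bar

P(M) = 0.052 bar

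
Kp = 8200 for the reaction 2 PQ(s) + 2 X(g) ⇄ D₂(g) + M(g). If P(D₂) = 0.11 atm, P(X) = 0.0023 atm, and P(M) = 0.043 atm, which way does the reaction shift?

forward (toward products)

(PQ is a pure solid — omitted from Qp.)
Qp = P(D₂)·P(M) / P(X)² = (0.11)·(0.043) / (0.0023)² = 890
Qp = 890 < Kp = 8200, so the forward reaction proceeds.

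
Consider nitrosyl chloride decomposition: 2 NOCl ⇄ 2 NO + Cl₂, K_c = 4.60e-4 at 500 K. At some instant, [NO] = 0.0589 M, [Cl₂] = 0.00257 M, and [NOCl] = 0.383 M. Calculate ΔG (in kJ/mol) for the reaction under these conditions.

ΔG = -8.41 kJ/mol

Q_c = [NO]²·[Cl₂] / [NOCl]² = (0.0589)²·(0.00257) / (0.383)² = 6.08e-5
ΔG = RT ln(Q_c/K_c) = (8.314 J mol⁻¹ K⁻¹)(500 K) × ln(6.08e-5/4.60e-4)
   = (4.157 kJ/mol)(-2.024) = -8.41 kJ/mol
ΔG < 0, so the forward reaction is spontaneous (proceeds forward).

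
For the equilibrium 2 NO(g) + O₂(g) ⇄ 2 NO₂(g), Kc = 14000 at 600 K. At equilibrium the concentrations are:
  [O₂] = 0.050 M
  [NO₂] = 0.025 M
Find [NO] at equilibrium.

At equilibrium, Kc = [NO₂]² / ([NO]²·[O₂]) = 14000.
(0.025)² / (([NO])²·(0.050)) = 14000
[NO]² = 8.93×10⁻⁷ ⇒ [NO] = 9.4×10⁻⁴ M

[NO] = 9.4×10⁻⁴ M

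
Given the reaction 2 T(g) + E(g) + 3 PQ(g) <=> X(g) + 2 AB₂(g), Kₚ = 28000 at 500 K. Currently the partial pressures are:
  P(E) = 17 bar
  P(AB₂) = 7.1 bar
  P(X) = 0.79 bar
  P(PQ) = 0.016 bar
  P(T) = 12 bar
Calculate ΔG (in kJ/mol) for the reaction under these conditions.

ΔG = -8.12 kJ/mol

Qₚ = P(X)·P(AB₂)² / (P(T)²·P(E)·P(PQ)³) = (0.79)·(7.1)² / ((12)²·(17)·(0.016)³) = 3970
ΔG = RT ln(Qₚ/Kₚ) = (8.314 J mol⁻¹ K⁻¹)(500 K) × ln(3970/28000)
   = (4.157 kJ/mol)(-1.953) = -8.12 kJ/mol
ΔG < 0, so the forward reaction is spontaneous (proceeds forward).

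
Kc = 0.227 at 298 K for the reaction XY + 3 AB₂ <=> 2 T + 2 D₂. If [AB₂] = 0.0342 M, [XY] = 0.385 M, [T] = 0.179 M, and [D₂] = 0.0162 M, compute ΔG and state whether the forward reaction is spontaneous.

Qc = [T]²·[D₂]² / ([XY]·[AB₂]³) = (0.179)²·(0.0162)² / ((0.385)·(0.0342)³) = 0.546
ΔG = RT ln(Qc/Kc) = (8.314 J mol⁻¹ K⁻¹)(298 K) × ln(0.546/0.227)
   = (2.478 kJ/mol)(0.8777) = 2.17 kJ/mol
ΔG > 0, so the forward reaction is non-spontaneous (proceeds in reverse).

ΔG = 2.17 kJ/mol; the forward reaction is non-spontaneous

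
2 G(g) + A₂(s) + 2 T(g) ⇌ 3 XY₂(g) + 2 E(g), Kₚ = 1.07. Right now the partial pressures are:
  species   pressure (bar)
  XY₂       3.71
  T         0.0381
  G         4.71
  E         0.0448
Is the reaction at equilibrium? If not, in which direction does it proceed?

reverse (toward reactants)

(A₂ is a pure solid — omitted from Qₚ.)
Qₚ = P(XY₂)³·P(E)² / (P(G)²·P(T)²) = (3.71)³·(0.0448)² / ((4.71)²·(0.0381)²) = 3.18
Qₚ = 3.18 > Kₚ = 1.07, so the reverse reaction proceeds.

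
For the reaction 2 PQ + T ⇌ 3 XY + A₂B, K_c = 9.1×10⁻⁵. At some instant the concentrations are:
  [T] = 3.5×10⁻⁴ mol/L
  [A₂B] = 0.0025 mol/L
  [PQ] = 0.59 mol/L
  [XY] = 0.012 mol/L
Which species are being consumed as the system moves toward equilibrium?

Q_c = [XY]³·[A₂B] / ([PQ]²·[T]) = (0.012)³·(0.0025) / ((0.59)²·(3.5×10⁻⁴)) = 3.5×10⁻⁵
Q_c = 3.5×10⁻⁵ < K_c = 9.1×10⁻⁵: net forward reaction.

PQ, T (reactants)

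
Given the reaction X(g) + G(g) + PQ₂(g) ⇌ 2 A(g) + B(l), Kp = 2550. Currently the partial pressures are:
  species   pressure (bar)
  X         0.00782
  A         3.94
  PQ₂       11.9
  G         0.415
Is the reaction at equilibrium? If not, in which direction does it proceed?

to the right

(B is a pure liquid — omitted from Qp.)
Qp = P(A)² / (P(X)·P(G)·P(PQ₂)) = (3.94)² / ((0.00782)·(0.415)·(11.9)) = 402
Qp = 402 < Kp = 2550, so the forward reaction proceeds.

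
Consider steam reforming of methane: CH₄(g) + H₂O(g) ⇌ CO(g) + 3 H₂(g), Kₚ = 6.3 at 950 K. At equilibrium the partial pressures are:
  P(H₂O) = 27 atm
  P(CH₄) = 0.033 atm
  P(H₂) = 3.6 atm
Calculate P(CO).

P(CO) = 0.12 atm

At equilibrium, Kₚ = P(CO)·P(H₂)³ / (P(CH₄)·P(H₂O)) = 6.3.
(P(CO))·(3.6)³ / ((0.033)·(27)) = 6.3
P(CO) = 0.120 = 0.12 atm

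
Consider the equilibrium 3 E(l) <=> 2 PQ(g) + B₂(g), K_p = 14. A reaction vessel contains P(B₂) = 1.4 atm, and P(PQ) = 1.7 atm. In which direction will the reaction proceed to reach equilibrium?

(E is a pure liquid — omitted from Q_p.)
Q_p = P(PQ)²·P(B₂) = (1.7)²·(1.4) = 4.0
Q_p = 4.0 < K_p = 14, so the forward reaction proceeds.

forward (toward products)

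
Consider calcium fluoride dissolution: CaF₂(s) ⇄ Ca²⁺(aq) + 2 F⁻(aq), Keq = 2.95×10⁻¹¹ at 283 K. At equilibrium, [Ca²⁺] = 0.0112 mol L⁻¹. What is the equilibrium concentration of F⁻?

[F⁻] = 5.13×10⁻⁵ mol L⁻¹

(CaF₂ is a pure solid — omitted from Keq.)
At equilibrium, Keq = [Ca²⁺]·[F⁻]² = 2.95×10⁻¹¹.
(0.0112)·([F⁻])² = 2.95×10⁻¹¹
[F⁻]² = 2.63×10⁻⁹ ⇒ [F⁻] = 5.13×10⁻⁵ mol L⁻¹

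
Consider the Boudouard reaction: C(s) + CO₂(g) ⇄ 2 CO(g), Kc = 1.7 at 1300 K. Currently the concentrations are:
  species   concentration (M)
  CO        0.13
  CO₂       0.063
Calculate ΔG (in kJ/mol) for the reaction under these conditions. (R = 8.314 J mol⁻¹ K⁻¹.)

ΔG = -20.0 kJ/mol

(C is a pure solid — omitted from Qc.)
Qc = [CO]² / [CO₂] = (0.13)² / (0.063) = 0.268
ΔG = RT ln(Qc/Kc) = (8.314 J mol⁻¹ K⁻¹)(1300 K) × ln(0.268/1.7)
   = (10.81 kJ/mol)(-1.847) = -20.0 kJ/mol
ΔG < 0, so the forward reaction is spontaneous (proceeds forward).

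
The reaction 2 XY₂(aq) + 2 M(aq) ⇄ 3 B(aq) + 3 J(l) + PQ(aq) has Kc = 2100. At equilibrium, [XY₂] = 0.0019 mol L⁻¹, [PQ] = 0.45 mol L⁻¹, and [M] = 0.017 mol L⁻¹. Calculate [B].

(J is a pure liquid — omitted from Kc.)
At equilibrium, Kc = [B]³·[PQ] / ([XY₂]²·[M]²) = 2100.
([B])³·(0.45) / ((0.0019)²·(0.017)²) = 2100
[B]³ = 4.87×10⁻⁶ ⇒ [B] = 0.017 mol L⁻¹

[B] = 0.017 mol L⁻¹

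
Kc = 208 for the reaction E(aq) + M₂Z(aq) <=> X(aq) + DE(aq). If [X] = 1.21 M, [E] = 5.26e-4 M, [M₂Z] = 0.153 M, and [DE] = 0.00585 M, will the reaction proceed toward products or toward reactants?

Qc = [X]·[DE] / ([E]·[M₂Z]) = (1.21)·(0.00585) / ((5.26e-4)·(0.153)) = 88.0
Qc = 88.0 < Kc = 208, so the forward reaction proceeds.

forward (toward products)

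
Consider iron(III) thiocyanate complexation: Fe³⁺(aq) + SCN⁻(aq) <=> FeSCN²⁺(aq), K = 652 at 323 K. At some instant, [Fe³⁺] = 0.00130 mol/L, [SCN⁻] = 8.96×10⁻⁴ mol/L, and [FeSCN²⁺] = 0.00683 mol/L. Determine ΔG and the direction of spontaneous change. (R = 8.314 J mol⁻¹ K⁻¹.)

ΔG = 5.90 kJ/mol; the forward reaction is non-spontaneous

Q = [FeSCN²⁺] / ([Fe³⁺]·[SCN⁻]) = (0.00683) / ((0.00130)·(8.96×10⁻⁴)) = 5860
ΔG = RT ln(Q/K) = (8.314 J mol⁻¹ K⁻¹)(323 K) × ln(5860/652)
   = (2.685 kJ/mol)(2.196) = 5.90 kJ/mol
ΔG > 0, so the forward reaction is non-spontaneous (proceeds in reverse).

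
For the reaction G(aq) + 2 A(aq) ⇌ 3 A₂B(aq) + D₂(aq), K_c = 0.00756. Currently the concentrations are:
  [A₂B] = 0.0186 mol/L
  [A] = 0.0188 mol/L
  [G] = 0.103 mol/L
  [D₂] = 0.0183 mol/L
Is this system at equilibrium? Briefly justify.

no; Q < K, reaction proceeds forward

Q_c = [A₂B]³·[D₂] / ([G]·[A]²) = (0.0186)³·(0.0183) / ((0.103)·(0.0188)²) = 0.00323
Q_c = 0.00323 < K_c = 0.00756: net forward reaction.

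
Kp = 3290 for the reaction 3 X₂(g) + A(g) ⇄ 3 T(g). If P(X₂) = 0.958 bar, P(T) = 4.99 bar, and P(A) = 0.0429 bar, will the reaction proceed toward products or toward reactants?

Qp = P(T)³ / (P(X₂)³·P(A)) = (4.99)³ / ((0.958)³·(0.0429)) = 3290
Qp = 3290 = Kp, so the system is already at equilibrium.

no net change (already at equilibrium)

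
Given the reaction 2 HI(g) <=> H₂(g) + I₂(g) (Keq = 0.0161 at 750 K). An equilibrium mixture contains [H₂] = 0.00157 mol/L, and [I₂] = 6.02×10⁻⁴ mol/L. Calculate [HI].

[HI] = 0.00766 mol/L

At equilibrium, Keq = [H₂]·[I₂] / [HI]² = 0.0161.
(0.00157)·(6.02×10⁻⁴) / ([HI])² = 0.0161
[HI]² = 5.87×10⁻⁵ ⇒ [HI] = 0.00766 mol/L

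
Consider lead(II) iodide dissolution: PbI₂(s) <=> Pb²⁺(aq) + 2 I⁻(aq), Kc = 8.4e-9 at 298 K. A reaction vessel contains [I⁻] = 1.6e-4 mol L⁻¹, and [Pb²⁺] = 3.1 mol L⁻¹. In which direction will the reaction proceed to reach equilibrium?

to the left

(PbI₂ is a pure solid — omitted from Qc.)
Qc = [Pb²⁺]·[I⁻]² = (3.1)·(1.6e-4)² = 7.9e-8
Qc = 7.9e-8 > Kc = 8.4e-9, so the reverse reaction proceeds.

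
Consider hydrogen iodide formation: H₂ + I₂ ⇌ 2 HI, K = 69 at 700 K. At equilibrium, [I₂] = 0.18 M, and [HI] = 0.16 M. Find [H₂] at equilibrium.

At equilibrium, K = [HI]² / ([H₂]·[I₂]) = 69.
(0.16)² / (([H₂])·(0.18)) = 69
[H₂] = 0.00206 = 0.0021 M

[H₂] = 0.0021 M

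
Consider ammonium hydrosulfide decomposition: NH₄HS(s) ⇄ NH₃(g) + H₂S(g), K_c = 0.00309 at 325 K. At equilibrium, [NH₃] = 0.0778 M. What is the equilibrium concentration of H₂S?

(NH₄HS is a pure solid — omitted from K_c.)
At equilibrium, K_c = [NH₃]·[H₂S] = 0.00309.
(0.0778)·([H₂S]) = 0.00309
[H₂S] = 0.0397 M

[H₂S] = 0.0397 M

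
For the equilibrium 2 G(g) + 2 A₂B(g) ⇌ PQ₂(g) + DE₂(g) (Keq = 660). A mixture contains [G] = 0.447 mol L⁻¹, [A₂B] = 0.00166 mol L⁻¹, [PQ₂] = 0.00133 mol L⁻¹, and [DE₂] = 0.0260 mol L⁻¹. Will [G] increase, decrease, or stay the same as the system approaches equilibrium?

decrease

Q = [PQ₂]·[DE₂] / ([G]²·[A₂B]²) = (0.00133)·(0.0260) / ((0.447)²·(0.00166)²) = 62.8
Q = 62.8 < Keq = 660: net forward reaction.
G is a reactant, so it decreases.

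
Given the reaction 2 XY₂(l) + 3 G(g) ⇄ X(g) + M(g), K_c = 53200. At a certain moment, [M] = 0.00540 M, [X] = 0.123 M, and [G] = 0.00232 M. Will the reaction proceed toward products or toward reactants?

(XY₂ is a pure liquid — omitted from Q_c.)
Q_c = [X]·[M] / [G]³ = (0.123)·(0.00540) / (0.00232)³ = 53200
Q_c = 53200 = K_c, so the system is already at equilibrium.

no net change (already at equilibrium)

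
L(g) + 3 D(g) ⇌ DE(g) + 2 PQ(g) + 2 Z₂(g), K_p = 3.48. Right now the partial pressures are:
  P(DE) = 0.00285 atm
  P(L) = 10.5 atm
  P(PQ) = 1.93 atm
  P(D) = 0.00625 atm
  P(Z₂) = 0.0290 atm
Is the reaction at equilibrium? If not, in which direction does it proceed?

Q_p = P(DE)·P(PQ)²·P(Z₂)² / (P(L)·P(D)³) = (0.00285)·(1.93)²·(0.0290)² / ((10.5)·(0.00625)³) = 3.48
Q_p = 3.48 = K_p, so the system is already at equilibrium.

neither direction; the system is at equilibrium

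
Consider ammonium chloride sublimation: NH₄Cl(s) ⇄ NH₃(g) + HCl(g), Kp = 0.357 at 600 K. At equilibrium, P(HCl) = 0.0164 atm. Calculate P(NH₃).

(NH₄Cl is a pure solid — omitted from Kp.)
At equilibrium, Kp = P(NH₃)·P(HCl) = 0.357.
(P(NH₃))·(0.0164) = 0.357
P(NH₃) = 21.8 atm

P(NH₃) = 21.8 atm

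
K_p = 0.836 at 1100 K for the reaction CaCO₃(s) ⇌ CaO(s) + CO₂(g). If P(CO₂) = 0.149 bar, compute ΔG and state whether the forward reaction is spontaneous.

ΔG = -15.8 kJ/mol; the forward reaction is spontaneous

(CaCO₃, CaO are pure solids — omitted from Q_p.)
Q_p = P(CO₂) = 0.149
ΔG = RT ln(Q_p/K_p) = (8.314 J mol⁻¹ K⁻¹)(1100 K) × ln(0.149/0.836)
   = (9.145 kJ/mol)(-1.725) = -15.8 kJ/mol
ΔG < 0, so the forward reaction is spontaneous (proceeds forward).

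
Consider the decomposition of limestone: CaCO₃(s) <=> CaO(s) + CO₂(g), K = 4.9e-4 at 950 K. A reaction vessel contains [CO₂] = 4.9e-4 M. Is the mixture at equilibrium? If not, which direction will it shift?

yes, at equilibrium

(CaCO₃, CaO are pure solids — omitted from Q.)
Q = [CO₂] = 4.9e-4
Q = 4.9e-4 = K; the system is at equilibrium.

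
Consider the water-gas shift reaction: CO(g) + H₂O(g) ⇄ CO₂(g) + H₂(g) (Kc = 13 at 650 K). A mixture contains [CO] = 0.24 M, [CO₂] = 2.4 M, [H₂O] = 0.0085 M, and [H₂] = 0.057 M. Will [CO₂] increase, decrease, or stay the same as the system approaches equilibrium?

decrease

Qc = [CO₂]·[H₂] / ([CO]·[H₂O]) = (2.4)·(0.057) / ((0.24)·(0.0085)) = 67
Qc = 67 > Kc = 13: net reverse reaction.
CO₂ is a product, so it decreases.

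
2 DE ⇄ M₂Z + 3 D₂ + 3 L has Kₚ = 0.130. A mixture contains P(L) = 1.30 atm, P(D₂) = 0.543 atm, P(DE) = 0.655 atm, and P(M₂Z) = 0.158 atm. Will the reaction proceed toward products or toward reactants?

Qₚ = P(M₂Z)·P(D₂)³·P(L)³ / P(DE)² = (0.158)·(0.543)³·(1.30)³ / (0.655)² = 0.130
Qₚ = 0.130 = Kₚ, so the system is already at equilibrium.

neither direction; the system is at equilibrium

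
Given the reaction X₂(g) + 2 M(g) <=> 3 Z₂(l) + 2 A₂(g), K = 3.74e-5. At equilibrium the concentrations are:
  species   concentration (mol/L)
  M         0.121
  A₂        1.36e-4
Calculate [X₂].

[X₂] = 0.0338 mol/L

(Z₂ is a pure liquid — omitted from K.)
At equilibrium, K = [A₂]² / ([X₂]·[M]²) = 3.74e-5.
(1.36e-4)² / (([X₂])·(0.121)²) = 3.74e-5
[X₂] = 0.0338 mol/L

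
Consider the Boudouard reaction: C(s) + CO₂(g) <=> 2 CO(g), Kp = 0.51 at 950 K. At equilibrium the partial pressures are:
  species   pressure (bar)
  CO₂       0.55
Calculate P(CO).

P(CO) = 0.53 bar

(C is a pure solid — omitted from Kp.)
At equilibrium, Kp = P(CO)² / P(CO₂) = 0.51.
(P(CO))² / (0.55) = 0.51
P(CO)² = 0.281 ⇒ P(CO) = 0.53 bar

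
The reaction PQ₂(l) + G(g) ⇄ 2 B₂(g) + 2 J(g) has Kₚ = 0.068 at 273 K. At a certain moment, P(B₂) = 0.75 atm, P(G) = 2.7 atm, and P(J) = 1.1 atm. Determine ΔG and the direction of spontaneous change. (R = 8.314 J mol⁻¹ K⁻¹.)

(PQ₂ is a pure liquid — omitted from Qₚ.)
Qₚ = P(B₂)²·P(J)² / P(G) = (0.75)²·(1.1)² / (2.7) = 0.252
ΔG = RT ln(Qₚ/Kₚ) = (8.314 J mol⁻¹ K⁻¹)(273 K) × ln(0.252/0.068)
   = (2.270 kJ/mol)(1.310) = 2.97 kJ/mol
ΔG > 0, so the forward reaction is non-spontaneous (proceeds in reverse).

ΔG = 2.97 kJ/mol; the forward reaction is non-spontaneous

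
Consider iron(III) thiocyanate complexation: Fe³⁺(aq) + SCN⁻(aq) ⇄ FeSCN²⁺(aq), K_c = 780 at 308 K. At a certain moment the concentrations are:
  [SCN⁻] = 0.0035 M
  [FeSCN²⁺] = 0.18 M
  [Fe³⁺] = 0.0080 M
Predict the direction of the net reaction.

Q_c = [FeSCN²⁺] / ([Fe³⁺]·[SCN⁻]) = (0.18) / ((0.0080)·(0.0035)) = 6400
Q_c = 6400 > K_c = 780, so the reverse reaction proceeds.

reverse (toward reactants)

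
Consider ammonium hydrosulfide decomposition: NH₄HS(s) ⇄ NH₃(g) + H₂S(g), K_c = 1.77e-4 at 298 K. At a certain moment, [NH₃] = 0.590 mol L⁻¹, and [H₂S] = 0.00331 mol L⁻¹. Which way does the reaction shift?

reverse (toward reactants)

(NH₄HS is a pure solid — omitted from Q_c.)
Q_c = [NH₃]·[H₂S] = (0.590)·(0.00331) = 0.00195
Q_c = 0.00195 > K_c = 1.77e-4, so the reverse reaction proceeds.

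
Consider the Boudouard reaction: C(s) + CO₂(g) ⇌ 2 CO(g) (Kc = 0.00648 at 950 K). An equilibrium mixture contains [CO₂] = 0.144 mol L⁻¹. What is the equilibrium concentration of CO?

(C is a pure solid — omitted from Kc.)
At equilibrium, Kc = [CO]² / [CO₂] = 0.00648.
([CO])² / (0.144) = 0.00648
[CO]² = 9.33×10⁻⁴ ⇒ [CO] = 0.0305 mol L⁻¹

[CO] = 0.0305 mol L⁻¹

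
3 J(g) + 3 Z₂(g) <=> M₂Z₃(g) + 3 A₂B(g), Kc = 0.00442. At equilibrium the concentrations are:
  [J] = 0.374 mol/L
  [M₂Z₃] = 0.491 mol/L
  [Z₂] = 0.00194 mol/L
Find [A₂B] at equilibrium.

[A₂B] = 1.51×10⁻⁴ mol/L

At equilibrium, Kc = [M₂Z₃]·[A₂B]³ / ([J]³·[Z₂]³) = 0.00442.
(0.491)·([A₂B])³ / ((0.374)³·(0.00194)³) = 0.00442
[A₂B]³ = 3.44×10⁻¹² ⇒ [A₂B] = 1.51×10⁻⁴ mol/L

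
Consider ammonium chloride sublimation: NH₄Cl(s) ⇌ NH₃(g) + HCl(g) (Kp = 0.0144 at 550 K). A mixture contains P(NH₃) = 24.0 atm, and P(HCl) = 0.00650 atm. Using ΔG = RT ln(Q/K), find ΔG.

ΔG = 10.9 kJ/mol

(NH₄Cl is a pure solid — omitted from Qp.)
Qp = P(NH₃)·P(HCl) = (24.0)·(0.00650) = 0.156
ΔG = RT ln(Qp/Kp) = (8.314 J mol⁻¹ K⁻¹)(550 K) × ln(0.156/0.0144)
   = (4.573 kJ/mol)(2.383) = 10.9 kJ/mol
ΔG > 0, so the forward reaction is non-spontaneous (proceeds in reverse).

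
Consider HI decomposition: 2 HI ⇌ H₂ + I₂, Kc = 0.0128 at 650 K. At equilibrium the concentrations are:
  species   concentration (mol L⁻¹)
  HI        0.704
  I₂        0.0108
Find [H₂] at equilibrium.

At equilibrium, Kc = [H₂]·[I₂] / [HI]² = 0.0128.
([H₂])·(0.0108) / (0.704)² = 0.0128
[H₂] = 0.587 mol L⁻¹

[H₂] = 0.587 mol L⁻¹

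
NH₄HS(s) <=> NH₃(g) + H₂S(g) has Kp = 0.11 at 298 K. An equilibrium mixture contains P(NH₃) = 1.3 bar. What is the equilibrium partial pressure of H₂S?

(NH₄HS is a pure solid — omitted from Kp.)
At equilibrium, Kp = P(NH₃)·P(H₂S) = 0.11.
(1.3)·(P(H₂S)) = 0.11
P(H₂S) = 0.0846 = 0.085 bar

P(H₂S) = 0.085 bar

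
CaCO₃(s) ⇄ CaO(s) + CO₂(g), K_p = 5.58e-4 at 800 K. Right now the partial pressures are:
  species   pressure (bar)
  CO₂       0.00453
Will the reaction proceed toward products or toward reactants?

(CaCO₃, CaO are pure solids — omitted from Q_p.)
Q_p = P(CO₂) = 0.00453
Q_p = 0.00453 > K_p = 5.58e-4, so the reverse reaction proceeds.

to the left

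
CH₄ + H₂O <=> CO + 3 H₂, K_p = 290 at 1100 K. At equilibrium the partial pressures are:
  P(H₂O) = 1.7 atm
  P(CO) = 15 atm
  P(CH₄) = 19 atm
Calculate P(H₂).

P(H₂) = 8.5 atm

At equilibrium, K_p = P(CO)·P(H₂)³ / (P(CH₄)·P(H₂O)) = 290.
(15)·(P(H₂))³ / ((19)·(1.7)) = 290
P(H₂)³ = 624 ⇒ P(H₂) = 8.5 atm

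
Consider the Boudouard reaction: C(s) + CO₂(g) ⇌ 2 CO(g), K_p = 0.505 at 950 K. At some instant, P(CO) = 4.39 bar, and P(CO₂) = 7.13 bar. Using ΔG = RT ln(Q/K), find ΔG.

(C is a pure solid — omitted from Q_p.)
Q_p = P(CO)² / P(CO₂) = (4.39)² / (7.13) = 2.70
ΔG = RT ln(Q_p/K_p) = (8.314 J mol⁻¹ K⁻¹)(950 K) × ln(2.70/0.505)
   = (7.898 kJ/mol)(1.676) = 13.2 kJ/mol
ΔG > 0, so the forward reaction is non-spontaneous (proceeds in reverse).

ΔG = 13.2 kJ/mol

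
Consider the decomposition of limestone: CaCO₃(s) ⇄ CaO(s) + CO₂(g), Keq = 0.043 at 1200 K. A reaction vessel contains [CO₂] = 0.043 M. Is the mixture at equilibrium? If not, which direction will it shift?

yes, at equilibrium

(CaCO₃, CaO are pure solids — omitted from Q.)
Q = [CO₂] = 0.043
Q = 0.043 = Keq; the system is at equilibrium.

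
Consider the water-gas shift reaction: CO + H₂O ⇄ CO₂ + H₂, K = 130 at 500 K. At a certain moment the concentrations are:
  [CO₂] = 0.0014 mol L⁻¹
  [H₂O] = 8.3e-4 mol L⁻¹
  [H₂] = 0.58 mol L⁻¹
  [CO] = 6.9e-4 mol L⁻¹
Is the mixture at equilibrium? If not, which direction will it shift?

Q = [CO₂]·[H₂] / ([CO]·[H₂O]) = (0.0014)·(0.58) / ((6.9e-4)·(8.3e-4)) = 1400
Q = 1400 > K = 130: net reverse reaction.

no; Q > K, reaction proceeds in reverse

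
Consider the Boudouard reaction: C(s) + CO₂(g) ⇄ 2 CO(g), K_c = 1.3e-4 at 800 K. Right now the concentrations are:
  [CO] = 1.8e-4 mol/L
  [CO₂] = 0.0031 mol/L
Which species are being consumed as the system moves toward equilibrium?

(C is a pure solid — omitted from Q_c.)
Q_c = [CO]² / [CO₂] = (1.8e-4)² / (0.0031) = 1.0e-5
Q_c = 1.0e-5 < K_c = 1.3e-4: net forward reaction.

C, CO₂ (reactants)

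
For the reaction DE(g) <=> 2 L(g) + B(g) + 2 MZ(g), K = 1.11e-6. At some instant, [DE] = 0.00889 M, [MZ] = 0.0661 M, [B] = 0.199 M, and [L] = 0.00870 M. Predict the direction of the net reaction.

to the left

Q = [L]²·[B]·[MZ]² / [DE] = (0.00870)²·(0.199)·(0.0661)² / (0.00889) = 7.40e-6
Q = 7.40e-6 > K = 1.11e-6, so the reverse reaction proceeds.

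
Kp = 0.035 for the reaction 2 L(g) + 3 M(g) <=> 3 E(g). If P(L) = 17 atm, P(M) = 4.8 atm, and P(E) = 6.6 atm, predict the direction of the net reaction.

Qp = P(E)³ / (P(L)²·P(M)³) = (6.6)³ / ((17)²·(4.8)³) = 0.0090
Qp = 0.0090 < Kp = 0.035, so the forward reaction proceeds.

toward products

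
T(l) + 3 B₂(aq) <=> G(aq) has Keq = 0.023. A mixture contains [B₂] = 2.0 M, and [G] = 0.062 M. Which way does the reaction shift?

to the right

(T is a pure liquid — omitted from Q.)
Q = [G] / [B₂]³ = (0.062) / (2.0)³ = 0.0078
Q = 0.0078 < Keq = 0.023, so the forward reaction proceeds.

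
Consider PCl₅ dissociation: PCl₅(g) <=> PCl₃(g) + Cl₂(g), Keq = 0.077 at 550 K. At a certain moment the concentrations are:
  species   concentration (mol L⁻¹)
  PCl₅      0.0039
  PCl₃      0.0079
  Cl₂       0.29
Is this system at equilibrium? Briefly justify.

Q = [PCl₃]·[Cl₂] / [PCl₅] = (0.0079)·(0.29) / (0.0039) = 0.59
Q = 0.59 > Keq = 0.077: net reverse reaction.

no; Q > K, reaction proceeds in reverse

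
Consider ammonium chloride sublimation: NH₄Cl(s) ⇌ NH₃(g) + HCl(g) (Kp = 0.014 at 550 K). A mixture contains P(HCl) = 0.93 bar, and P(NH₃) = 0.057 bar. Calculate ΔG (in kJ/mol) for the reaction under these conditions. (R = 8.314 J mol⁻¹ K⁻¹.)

ΔG = 6.09 kJ/mol

(NH₄Cl is a pure solid — omitted from Qp.)
Qp = P(NH₃)·P(HCl) = (0.057)·(0.93) = 0.0530
ΔG = RT ln(Qp/Kp) = (8.314 J mol⁻¹ K⁻¹)(550 K) × ln(0.0530/0.014)
   = (4.573 kJ/mol)(1.331) = 6.09 kJ/mol
ΔG > 0, so the forward reaction is non-spontaneous (proceeds in reverse).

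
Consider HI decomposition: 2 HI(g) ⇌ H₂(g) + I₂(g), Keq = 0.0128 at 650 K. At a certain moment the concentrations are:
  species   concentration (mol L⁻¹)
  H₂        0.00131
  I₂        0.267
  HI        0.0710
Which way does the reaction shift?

toward reactants

Q = [H₂]·[I₂] / [HI]² = (0.00131)·(0.267) / (0.0710)² = 0.0694
Q = 0.0694 > Keq = 0.0128, so the reverse reaction proceeds.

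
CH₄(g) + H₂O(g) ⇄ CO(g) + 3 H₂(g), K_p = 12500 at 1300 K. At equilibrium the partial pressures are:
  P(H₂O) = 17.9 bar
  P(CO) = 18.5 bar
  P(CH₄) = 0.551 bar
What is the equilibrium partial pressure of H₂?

At equilibrium, K_p = P(CO)·P(H₂)³ / (P(CH₄)·P(H₂O)) = 12500.
(18.5)·(P(H₂))³ / ((0.551)·(17.9)) = 12500
P(H₂)³ = 6660 ⇒ P(H₂) = 18.8 bar

P(H₂) = 18.8 bar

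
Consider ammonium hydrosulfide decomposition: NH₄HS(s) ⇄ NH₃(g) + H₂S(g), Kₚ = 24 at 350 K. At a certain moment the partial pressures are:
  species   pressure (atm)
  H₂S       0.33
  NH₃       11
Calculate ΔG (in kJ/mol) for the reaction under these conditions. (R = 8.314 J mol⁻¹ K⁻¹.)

ΔG = -5.50 kJ/mol

(NH₄HS is a pure solid — omitted from Qₚ.)
Qₚ = P(NH₃)·P(H₂S) = (11)·(0.33) = 3.63
ΔG = RT ln(Qₚ/Kₚ) = (8.314 J mol⁻¹ K⁻¹)(350 K) × ln(3.63/24)
   = (2.910 kJ/mol)(-1.889) = -5.50 kJ/mol
ΔG < 0, so the forward reaction is spontaneous (proceeds forward).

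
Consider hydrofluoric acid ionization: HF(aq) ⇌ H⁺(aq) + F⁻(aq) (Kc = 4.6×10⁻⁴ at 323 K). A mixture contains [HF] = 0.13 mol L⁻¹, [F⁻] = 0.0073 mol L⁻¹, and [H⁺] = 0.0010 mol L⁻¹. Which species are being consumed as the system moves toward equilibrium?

HF (reactants)

Qc = [H⁺]·[F⁻] / [HF] = (0.0010)·(0.0073) / (0.13) = 5.6×10⁻⁵
Qc = 5.6×10⁻⁵ < Kc = 4.6×10⁻⁴: net forward reaction.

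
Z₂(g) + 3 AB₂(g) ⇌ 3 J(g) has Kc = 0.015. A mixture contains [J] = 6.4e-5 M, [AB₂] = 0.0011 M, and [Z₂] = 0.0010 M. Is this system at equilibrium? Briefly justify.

no; Q > K, reaction proceeds in reverse

Qc = [J]³ / ([Z₂]·[AB₂]³) = (6.4e-5)³ / ((0.0010)·(0.0011)³) = 0.20
Qc = 0.20 > Kc = 0.015: net reverse reaction.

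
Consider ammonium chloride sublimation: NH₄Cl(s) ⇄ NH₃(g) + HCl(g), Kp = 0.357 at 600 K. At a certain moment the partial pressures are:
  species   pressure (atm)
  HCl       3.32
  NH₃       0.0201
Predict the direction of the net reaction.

forward (toward products)

(NH₄Cl is a pure solid — omitted from Qp.)
Qp = P(NH₃)·P(HCl) = (0.0201)·(3.32) = 0.0667
Qp = 0.0667 < Kp = 0.357, so the forward reaction proceeds.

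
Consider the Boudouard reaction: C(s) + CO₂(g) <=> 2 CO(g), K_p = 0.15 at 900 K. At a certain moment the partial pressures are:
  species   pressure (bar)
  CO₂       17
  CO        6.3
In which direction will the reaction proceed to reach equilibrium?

toward reactants

(C is a pure solid — omitted from Q_p.)
Q_p = P(CO)² / P(CO₂) = (6.3)² / (17) = 2.3
Q_p = 2.3 > K_p = 0.15, so the reverse reaction proceeds.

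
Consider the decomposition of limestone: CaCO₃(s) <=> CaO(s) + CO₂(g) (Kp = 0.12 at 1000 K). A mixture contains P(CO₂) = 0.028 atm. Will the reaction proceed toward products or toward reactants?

(CaCO₃, CaO are pure solids — omitted from Qp.)
Qp = P(CO₂) = 0.028
Qp = 0.028 < Kp = 0.12, so the forward reaction proceeds.

toward products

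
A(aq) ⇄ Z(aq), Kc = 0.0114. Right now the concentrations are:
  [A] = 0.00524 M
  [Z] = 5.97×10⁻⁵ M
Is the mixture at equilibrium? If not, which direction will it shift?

Qc = [Z] / [A] = (5.97×10⁻⁵) / (0.00524) = 0.0114
Qc = 0.0114 = Kc; the system is at equilibrium.

yes, at equilibrium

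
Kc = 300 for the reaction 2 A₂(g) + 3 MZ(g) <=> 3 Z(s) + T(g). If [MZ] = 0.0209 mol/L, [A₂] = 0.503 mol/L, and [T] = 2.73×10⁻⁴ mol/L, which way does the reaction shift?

forward (toward products)

(Z is a pure solid — omitted from Qc.)
Qc = [T] / ([A₂]²·[MZ]³) = (2.73×10⁻⁴) / ((0.503)²·(0.0209)³) = 118
Qc = 118 < Kc = 300, so the forward reaction proceeds.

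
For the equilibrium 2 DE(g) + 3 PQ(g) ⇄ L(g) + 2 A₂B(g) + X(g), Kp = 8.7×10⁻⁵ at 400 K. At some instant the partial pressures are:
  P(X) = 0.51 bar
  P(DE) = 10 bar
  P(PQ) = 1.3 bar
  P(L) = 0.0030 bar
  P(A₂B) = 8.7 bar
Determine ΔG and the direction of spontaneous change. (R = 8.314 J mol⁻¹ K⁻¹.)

Qp = P(L)·P(A₂B)²·P(X) / (P(DE)²·P(PQ)³) = (0.0030)·(8.7)²·(0.51) / ((10)²·(1.3)³) = 5.27×10⁻⁴
ΔG = RT ln(Qp/Kp) = (8.314 J mol⁻¹ K⁻¹)(400 K) × ln(5.27×10⁻⁴/8.7×10⁻⁵)
   = (3.326 kJ/mol)(1.801) = 5.99 kJ/mol
ΔG > 0, so the forward reaction is non-spontaneous (proceeds in reverse).

ΔG = 5.99 kJ/mol; the forward reaction is non-spontaneous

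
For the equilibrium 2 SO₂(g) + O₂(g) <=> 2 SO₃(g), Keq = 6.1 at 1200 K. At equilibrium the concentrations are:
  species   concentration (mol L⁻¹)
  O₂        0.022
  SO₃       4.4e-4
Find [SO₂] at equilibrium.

At equilibrium, Keq = [SO₃]² / ([SO₂]²·[O₂]) = 6.1.
(4.4e-4)² / (([SO₂])²·(0.022)) = 6.1
[SO₂]² = 1.44e-6 ⇒ [SO₂] = 0.0012 mol L⁻¹

[SO₂] = 0.0012 mol L⁻¹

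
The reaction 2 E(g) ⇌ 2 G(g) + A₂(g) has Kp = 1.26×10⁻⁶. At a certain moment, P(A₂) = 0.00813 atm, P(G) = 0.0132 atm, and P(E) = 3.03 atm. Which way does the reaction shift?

Qp = P(G)²·P(A₂) / P(E)² = (0.0132)²·(0.00813) / (3.03)² = 1.54×10⁻⁷
Qp = 1.54×10⁻⁷ < Kp = 1.26×10⁻⁶, so the forward reaction proceeds.

forward (toward products)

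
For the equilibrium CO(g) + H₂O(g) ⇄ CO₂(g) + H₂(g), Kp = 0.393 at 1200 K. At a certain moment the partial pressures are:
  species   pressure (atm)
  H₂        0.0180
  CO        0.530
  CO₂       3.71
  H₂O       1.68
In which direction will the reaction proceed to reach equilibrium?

forward (toward products)

Qp = P(CO₂)·P(H₂) / (P(CO)·P(H₂O)) = (3.71)·(0.0180) / ((0.530)·(1.68)) = 0.0750
Qp = 0.0750 < Kp = 0.393, so the forward reaction proceeds.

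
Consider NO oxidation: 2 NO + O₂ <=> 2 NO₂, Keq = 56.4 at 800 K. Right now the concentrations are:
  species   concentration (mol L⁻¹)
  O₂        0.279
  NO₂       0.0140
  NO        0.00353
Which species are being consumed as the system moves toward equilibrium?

Q = [NO₂]² / ([NO]²·[O₂]) = (0.0140)² / ((0.00353)²·(0.279)) = 56.4
Q = 56.4 = Keq; the system is at equilibrium.

none (at equilibrium)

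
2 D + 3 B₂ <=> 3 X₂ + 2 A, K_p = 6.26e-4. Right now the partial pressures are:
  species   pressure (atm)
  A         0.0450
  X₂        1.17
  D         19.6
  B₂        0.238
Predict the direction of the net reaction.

Q_p = P(X₂)³·P(A)² / (P(D)²·P(B₂)³) = (1.17)³·(0.0450)² / ((19.6)²·(0.238)³) = 6.26e-4
Q_p = 6.26e-4 = K_p, so the system is already at equilibrium.

no net change (already at equilibrium)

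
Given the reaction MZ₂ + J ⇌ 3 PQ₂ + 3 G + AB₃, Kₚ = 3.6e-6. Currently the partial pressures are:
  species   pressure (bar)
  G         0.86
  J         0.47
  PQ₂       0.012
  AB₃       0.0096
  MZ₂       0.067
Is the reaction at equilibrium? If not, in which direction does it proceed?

Qₚ = P(PQ₂)³·P(G)³·P(AB₃) / (P(MZ₂)·P(J)) = (0.012)³·(0.86)³·(0.0096) / ((0.067)·(0.47)) = 3.4e-7
Qₚ = 3.4e-7 < Kₚ = 3.6e-6, so the forward reaction proceeds.

toward products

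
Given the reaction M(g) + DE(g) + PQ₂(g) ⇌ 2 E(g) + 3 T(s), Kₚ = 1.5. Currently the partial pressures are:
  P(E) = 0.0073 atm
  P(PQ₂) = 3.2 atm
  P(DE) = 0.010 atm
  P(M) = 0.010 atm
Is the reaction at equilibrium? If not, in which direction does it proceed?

(T is a pure solid — omitted from Qₚ.)
Qₚ = P(E)² / (P(M)·P(DE)·P(PQ₂)) = (0.0073)² / ((0.010)·(0.010)·(3.2)) = 0.17
Qₚ = 0.17 < Kₚ = 1.5, so the forward reaction proceeds.

to the right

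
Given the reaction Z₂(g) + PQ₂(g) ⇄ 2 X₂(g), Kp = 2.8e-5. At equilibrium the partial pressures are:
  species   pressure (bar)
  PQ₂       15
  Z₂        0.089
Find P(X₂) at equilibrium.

At equilibrium, Kp = P(X₂)² / (P(Z₂)·P(PQ₂)) = 2.8e-5.
(P(X₂))² / ((0.089)·(15)) = 2.8e-5
P(X₂)² = 3.74e-5 ⇒ P(X₂) = 0.0061 bar

P(X₂) = 0.0061 bar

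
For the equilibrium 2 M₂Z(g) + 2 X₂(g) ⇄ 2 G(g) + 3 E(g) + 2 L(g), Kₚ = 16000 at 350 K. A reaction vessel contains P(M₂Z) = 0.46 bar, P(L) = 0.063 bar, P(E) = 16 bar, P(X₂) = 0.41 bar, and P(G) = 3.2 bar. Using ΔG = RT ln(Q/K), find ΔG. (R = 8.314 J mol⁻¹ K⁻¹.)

ΔG = -3.58 kJ/mol

Qₚ = P(G)²·P(E)³·P(L)² / (P(M₂Z)²·P(X₂)²) = (3.2)²·(16)³·(0.063)² / ((0.46)²·(0.41)²) = 4680
ΔG = RT ln(Qₚ/Kₚ) = (8.314 J mol⁻¹ K⁻¹)(350 K) × ln(4680/16000)
   = (2.910 kJ/mol)(-1.229) = -3.58 kJ/mol
ΔG < 0, so the forward reaction is spontaneous (proceeds forward).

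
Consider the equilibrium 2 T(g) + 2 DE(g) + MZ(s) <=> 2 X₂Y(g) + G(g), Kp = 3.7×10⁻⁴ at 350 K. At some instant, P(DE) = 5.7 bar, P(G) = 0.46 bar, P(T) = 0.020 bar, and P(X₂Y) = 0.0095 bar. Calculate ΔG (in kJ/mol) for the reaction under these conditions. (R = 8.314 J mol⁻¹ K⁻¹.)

ΔG = 6.27 kJ/mol

(MZ is a pure solid — omitted from Qp.)
Qp = P(X₂Y)²·P(G) / (P(T)²·P(DE)²) = (0.0095)²·(0.46) / ((0.020)²·(5.7)²) = 0.00319
ΔG = RT ln(Qp/Kp) = (8.314 J mol⁻¹ K⁻¹)(350 K) × ln(0.00319/3.7×10⁻⁴)
   = (2.910 kJ/mol)(2.154) = 6.27 kJ/mol
ΔG > 0, so the forward reaction is non-spontaneous (proceeds in reverse).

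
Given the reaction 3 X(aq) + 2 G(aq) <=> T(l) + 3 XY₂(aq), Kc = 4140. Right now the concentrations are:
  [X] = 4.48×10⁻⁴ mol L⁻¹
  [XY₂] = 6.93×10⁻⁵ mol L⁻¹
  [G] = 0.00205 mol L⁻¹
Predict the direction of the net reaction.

(T is a pure liquid — omitted from Qc.)
Qc = [XY₂]³ / ([X]³·[G]²) = (6.93×10⁻⁵)³ / ((4.48×10⁻⁴)³·(0.00205)²) = 881
Qc = 881 < Kc = 4140, so the forward reaction proceeds.

toward products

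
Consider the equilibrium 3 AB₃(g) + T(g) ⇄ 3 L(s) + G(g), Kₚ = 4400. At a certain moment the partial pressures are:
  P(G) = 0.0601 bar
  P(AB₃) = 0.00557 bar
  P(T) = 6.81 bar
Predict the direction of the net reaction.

(L is a pure solid — omitted from Qₚ.)
Qₚ = P(G) / (P(AB₃)³·P(T)) = (0.0601) / ((0.00557)³·(6.81)) = 51100
Qₚ = 51100 > Kₚ = 4400, so the reverse reaction proceeds.

to the left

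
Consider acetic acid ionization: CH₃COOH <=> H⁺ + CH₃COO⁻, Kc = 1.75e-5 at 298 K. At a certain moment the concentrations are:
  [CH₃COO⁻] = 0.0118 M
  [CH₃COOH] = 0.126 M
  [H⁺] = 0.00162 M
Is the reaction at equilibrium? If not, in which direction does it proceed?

Qc = [H⁺]·[CH₃COO⁻] / [CH₃COOH] = (0.00162)·(0.0118) / (0.126) = 1.52e-4
Qc = 1.52e-4 > Kc = 1.75e-5, so the reverse reaction proceeds.

in the reverse direction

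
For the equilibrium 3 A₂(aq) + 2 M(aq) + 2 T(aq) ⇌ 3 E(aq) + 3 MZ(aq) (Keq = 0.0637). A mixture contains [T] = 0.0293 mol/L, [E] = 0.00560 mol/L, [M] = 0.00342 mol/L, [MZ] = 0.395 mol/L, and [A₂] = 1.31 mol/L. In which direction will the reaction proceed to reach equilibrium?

toward reactants

Q = [E]³·[MZ]³ / ([A₂]³·[M]²·[T]²) = (0.00560)³·(0.395)³ / ((1.31)³·(0.00342)²·(0.0293)²) = 0.479
Q = 0.479 > Keq = 0.0637, so the reverse reaction proceeds.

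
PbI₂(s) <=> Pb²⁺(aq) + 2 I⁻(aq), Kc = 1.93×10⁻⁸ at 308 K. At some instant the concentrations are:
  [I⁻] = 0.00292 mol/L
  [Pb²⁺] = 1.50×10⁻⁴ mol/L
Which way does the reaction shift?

(PbI₂ is a pure solid — omitted from Qc.)
Qc = [Pb²⁺]·[I⁻]² = (1.50×10⁻⁴)·(0.00292)² = 1.28×10⁻⁹
Qc = 1.28×10⁻⁹ < Kc = 1.93×10⁻⁸, so the forward reaction proceeds.

forward (toward products)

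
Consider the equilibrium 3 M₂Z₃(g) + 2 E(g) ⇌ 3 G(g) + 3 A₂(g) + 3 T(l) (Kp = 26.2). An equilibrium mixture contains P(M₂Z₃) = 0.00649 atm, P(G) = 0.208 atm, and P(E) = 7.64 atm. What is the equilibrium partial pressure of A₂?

(T is a pure liquid — omitted from Kp.)
At equilibrium, Kp = P(G)³·P(A₂)³ / (P(M₂Z₃)³·P(E)²) = 26.2.
(0.208)³·(P(A₂))³ / ((0.00649)³·(7.64)²) = 26.2
P(A₂)³ = 0.0465 ⇒ P(A₂) = 0.359 atm

P(A₂) = 0.359 atm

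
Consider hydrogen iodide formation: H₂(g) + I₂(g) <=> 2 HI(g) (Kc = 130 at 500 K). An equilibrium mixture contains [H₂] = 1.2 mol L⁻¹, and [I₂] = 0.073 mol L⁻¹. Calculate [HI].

[HI] = 3.4 mol L⁻¹

At equilibrium, Kc = [HI]² / ([H₂]·[I₂]) = 130.
([HI])² / ((1.2)·(0.073)) = 130
[HI]² = 11.4 ⇒ [HI] = 3.4 mol L⁻¹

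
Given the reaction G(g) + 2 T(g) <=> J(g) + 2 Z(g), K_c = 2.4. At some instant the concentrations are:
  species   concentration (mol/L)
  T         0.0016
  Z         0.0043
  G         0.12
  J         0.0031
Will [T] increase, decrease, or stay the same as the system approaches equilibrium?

Q_c = [J]·[Z]² / ([G]·[T]²) = (0.0031)·(0.0043)² / ((0.12)·(0.0016)²) = 0.19
Q_c = 0.19 < K_c = 2.4: net forward reaction.
T is a reactant, so it decreases.

decrease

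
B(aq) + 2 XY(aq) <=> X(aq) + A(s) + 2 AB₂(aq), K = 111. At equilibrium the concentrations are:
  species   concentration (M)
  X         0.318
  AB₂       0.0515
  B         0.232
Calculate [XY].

[XY] = 0.00572 M

(A is a pure solid — omitted from K.)
At equilibrium, K = [X]·[AB₂]² / ([B]·[XY]²) = 111.
(0.318)·(0.0515)² / ((0.232)·([XY])²) = 111
[XY]² = 3.28e-5 ⇒ [XY] = 0.00572 M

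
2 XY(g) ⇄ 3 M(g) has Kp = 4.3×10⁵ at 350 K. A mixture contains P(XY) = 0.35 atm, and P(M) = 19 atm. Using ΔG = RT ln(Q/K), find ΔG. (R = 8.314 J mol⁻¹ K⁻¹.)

Qp = P(M)³ / P(XY)² = (19)³ / (0.35)² = 56000
ΔG = RT ln(Qp/Kp) = (8.314 J mol⁻¹ K⁻¹)(350 K) × ln(56000/4.3×10⁵)
   = (2.910 kJ/mol)(-2.038) = -5.93 kJ/mol
ΔG < 0, so the forward reaction is spontaneous (proceeds forward).

ΔG = -5.93 kJ/mol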